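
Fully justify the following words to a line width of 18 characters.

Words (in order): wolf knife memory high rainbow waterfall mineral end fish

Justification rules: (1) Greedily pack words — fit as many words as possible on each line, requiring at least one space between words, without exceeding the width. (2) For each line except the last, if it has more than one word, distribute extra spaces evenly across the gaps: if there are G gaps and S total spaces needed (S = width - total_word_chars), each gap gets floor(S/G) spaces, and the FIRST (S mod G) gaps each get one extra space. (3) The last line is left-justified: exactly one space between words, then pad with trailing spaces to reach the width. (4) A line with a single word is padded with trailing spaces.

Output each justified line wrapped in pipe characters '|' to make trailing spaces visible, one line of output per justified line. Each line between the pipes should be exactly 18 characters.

Line 1: ['wolf', 'knife', 'memory'] (min_width=17, slack=1)
Line 2: ['high', 'rainbow'] (min_width=12, slack=6)
Line 3: ['waterfall', 'mineral'] (min_width=17, slack=1)
Line 4: ['end', 'fish'] (min_width=8, slack=10)

Answer: |wolf  knife memory|
|high       rainbow|
|waterfall  mineral|
|end fish          |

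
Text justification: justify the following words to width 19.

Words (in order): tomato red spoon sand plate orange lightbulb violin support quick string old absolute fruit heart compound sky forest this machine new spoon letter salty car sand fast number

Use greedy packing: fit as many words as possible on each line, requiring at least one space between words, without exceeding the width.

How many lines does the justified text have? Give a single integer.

Answer: 11

Derivation:
Line 1: ['tomato', 'red', 'spoon'] (min_width=16, slack=3)
Line 2: ['sand', 'plate', 'orange'] (min_width=17, slack=2)
Line 3: ['lightbulb', 'violin'] (min_width=16, slack=3)
Line 4: ['support', 'quick'] (min_width=13, slack=6)
Line 5: ['string', 'old', 'absolute'] (min_width=19, slack=0)
Line 6: ['fruit', 'heart'] (min_width=11, slack=8)
Line 7: ['compound', 'sky', 'forest'] (min_width=19, slack=0)
Line 8: ['this', 'machine', 'new'] (min_width=16, slack=3)
Line 9: ['spoon', 'letter', 'salty'] (min_width=18, slack=1)
Line 10: ['car', 'sand', 'fast'] (min_width=13, slack=6)
Line 11: ['number'] (min_width=6, slack=13)
Total lines: 11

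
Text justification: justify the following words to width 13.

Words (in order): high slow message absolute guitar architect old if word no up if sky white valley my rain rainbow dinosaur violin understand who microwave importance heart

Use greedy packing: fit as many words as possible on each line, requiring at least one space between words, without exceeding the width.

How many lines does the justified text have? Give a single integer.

Line 1: ['high', 'slow'] (min_width=9, slack=4)
Line 2: ['message'] (min_width=7, slack=6)
Line 3: ['absolute'] (min_width=8, slack=5)
Line 4: ['guitar'] (min_width=6, slack=7)
Line 5: ['architect', 'old'] (min_width=13, slack=0)
Line 6: ['if', 'word', 'no', 'up'] (min_width=13, slack=0)
Line 7: ['if', 'sky', 'white'] (min_width=12, slack=1)
Line 8: ['valley', 'my'] (min_width=9, slack=4)
Line 9: ['rain', 'rainbow'] (min_width=12, slack=1)
Line 10: ['dinosaur'] (min_width=8, slack=5)
Line 11: ['violin'] (min_width=6, slack=7)
Line 12: ['understand'] (min_width=10, slack=3)
Line 13: ['who', 'microwave'] (min_width=13, slack=0)
Line 14: ['importance'] (min_width=10, slack=3)
Line 15: ['heart'] (min_width=5, slack=8)
Total lines: 15

Answer: 15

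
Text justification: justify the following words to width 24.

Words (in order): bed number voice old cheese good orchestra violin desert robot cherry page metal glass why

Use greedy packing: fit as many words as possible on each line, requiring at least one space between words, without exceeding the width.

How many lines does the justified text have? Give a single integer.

Answer: 5

Derivation:
Line 1: ['bed', 'number', 'voice', 'old'] (min_width=20, slack=4)
Line 2: ['cheese', 'good', 'orchestra'] (min_width=21, slack=3)
Line 3: ['violin', 'desert', 'robot'] (min_width=19, slack=5)
Line 4: ['cherry', 'page', 'metal', 'glass'] (min_width=23, slack=1)
Line 5: ['why'] (min_width=3, slack=21)
Total lines: 5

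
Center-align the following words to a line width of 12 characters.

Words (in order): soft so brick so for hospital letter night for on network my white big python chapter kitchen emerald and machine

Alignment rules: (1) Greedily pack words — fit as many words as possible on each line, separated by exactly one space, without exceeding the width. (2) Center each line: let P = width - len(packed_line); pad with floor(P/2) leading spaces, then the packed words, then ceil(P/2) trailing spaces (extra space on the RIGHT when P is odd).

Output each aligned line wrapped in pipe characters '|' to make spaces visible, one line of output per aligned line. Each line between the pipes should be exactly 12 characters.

Line 1: ['soft', 'so'] (min_width=7, slack=5)
Line 2: ['brick', 'so', 'for'] (min_width=12, slack=0)
Line 3: ['hospital'] (min_width=8, slack=4)
Line 4: ['letter', 'night'] (min_width=12, slack=0)
Line 5: ['for', 'on'] (min_width=6, slack=6)
Line 6: ['network', 'my'] (min_width=10, slack=2)
Line 7: ['white', 'big'] (min_width=9, slack=3)
Line 8: ['python'] (min_width=6, slack=6)
Line 9: ['chapter'] (min_width=7, slack=5)
Line 10: ['kitchen'] (min_width=7, slack=5)
Line 11: ['emerald', 'and'] (min_width=11, slack=1)
Line 12: ['machine'] (min_width=7, slack=5)

Answer: |  soft so   |
|brick so for|
|  hospital  |
|letter night|
|   for on   |
| network my |
| white big  |
|   python   |
|  chapter   |
|  kitchen   |
|emerald and |
|  machine   |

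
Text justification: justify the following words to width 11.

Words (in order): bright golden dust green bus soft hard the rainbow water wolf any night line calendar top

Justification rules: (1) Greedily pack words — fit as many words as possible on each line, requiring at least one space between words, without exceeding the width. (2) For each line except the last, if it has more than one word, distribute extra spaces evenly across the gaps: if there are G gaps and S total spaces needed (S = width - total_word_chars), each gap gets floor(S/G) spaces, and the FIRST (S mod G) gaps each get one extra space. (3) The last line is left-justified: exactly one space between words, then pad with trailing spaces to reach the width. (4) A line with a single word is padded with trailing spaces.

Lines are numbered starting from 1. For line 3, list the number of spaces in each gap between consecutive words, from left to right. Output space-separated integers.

Line 1: ['bright'] (min_width=6, slack=5)
Line 2: ['golden', 'dust'] (min_width=11, slack=0)
Line 3: ['green', 'bus'] (min_width=9, slack=2)
Line 4: ['soft', 'hard'] (min_width=9, slack=2)
Line 5: ['the', 'rainbow'] (min_width=11, slack=0)
Line 6: ['water', 'wolf'] (min_width=10, slack=1)
Line 7: ['any', 'night'] (min_width=9, slack=2)
Line 8: ['line'] (min_width=4, slack=7)
Line 9: ['calendar'] (min_width=8, slack=3)
Line 10: ['top'] (min_width=3, slack=8)

Answer: 3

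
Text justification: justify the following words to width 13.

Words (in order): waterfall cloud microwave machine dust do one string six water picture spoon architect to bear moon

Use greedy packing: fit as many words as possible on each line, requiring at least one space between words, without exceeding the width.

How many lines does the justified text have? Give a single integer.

Answer: 9

Derivation:
Line 1: ['waterfall'] (min_width=9, slack=4)
Line 2: ['cloud'] (min_width=5, slack=8)
Line 3: ['microwave'] (min_width=9, slack=4)
Line 4: ['machine', 'dust'] (min_width=12, slack=1)
Line 5: ['do', 'one', 'string'] (min_width=13, slack=0)
Line 6: ['six', 'water'] (min_width=9, slack=4)
Line 7: ['picture', 'spoon'] (min_width=13, slack=0)
Line 8: ['architect', 'to'] (min_width=12, slack=1)
Line 9: ['bear', 'moon'] (min_width=9, slack=4)
Total lines: 9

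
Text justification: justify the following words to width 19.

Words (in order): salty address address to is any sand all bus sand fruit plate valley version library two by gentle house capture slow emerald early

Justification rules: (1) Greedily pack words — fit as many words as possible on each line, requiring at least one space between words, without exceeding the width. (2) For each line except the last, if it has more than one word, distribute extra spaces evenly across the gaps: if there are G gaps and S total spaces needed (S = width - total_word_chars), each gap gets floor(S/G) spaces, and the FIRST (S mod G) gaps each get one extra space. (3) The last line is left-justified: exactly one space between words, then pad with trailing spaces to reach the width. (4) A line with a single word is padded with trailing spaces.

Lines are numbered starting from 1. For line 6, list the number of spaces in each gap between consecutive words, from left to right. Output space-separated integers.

Answer: 3 3

Derivation:
Line 1: ['salty', 'address'] (min_width=13, slack=6)
Line 2: ['address', 'to', 'is', 'any'] (min_width=17, slack=2)
Line 3: ['sand', 'all', 'bus', 'sand'] (min_width=17, slack=2)
Line 4: ['fruit', 'plate', 'valley'] (min_width=18, slack=1)
Line 5: ['version', 'library', 'two'] (min_width=19, slack=0)
Line 6: ['by', 'gentle', 'house'] (min_width=15, slack=4)
Line 7: ['capture', 'slow'] (min_width=12, slack=7)
Line 8: ['emerald', 'early'] (min_width=13, slack=6)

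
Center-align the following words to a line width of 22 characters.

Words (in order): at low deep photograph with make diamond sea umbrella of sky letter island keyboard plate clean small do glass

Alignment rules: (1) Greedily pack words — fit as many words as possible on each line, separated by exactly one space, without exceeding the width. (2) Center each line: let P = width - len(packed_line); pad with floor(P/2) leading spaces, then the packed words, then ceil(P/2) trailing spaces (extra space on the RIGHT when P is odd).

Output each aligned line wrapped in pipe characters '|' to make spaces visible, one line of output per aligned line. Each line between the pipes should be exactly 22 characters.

Answer: |at low deep photograph|
|with make diamond sea |
|umbrella of sky letter|
|island keyboard plate |
| clean small do glass |

Derivation:
Line 1: ['at', 'low', 'deep', 'photograph'] (min_width=22, slack=0)
Line 2: ['with', 'make', 'diamond', 'sea'] (min_width=21, slack=1)
Line 3: ['umbrella', 'of', 'sky', 'letter'] (min_width=22, slack=0)
Line 4: ['island', 'keyboard', 'plate'] (min_width=21, slack=1)
Line 5: ['clean', 'small', 'do', 'glass'] (min_width=20, slack=2)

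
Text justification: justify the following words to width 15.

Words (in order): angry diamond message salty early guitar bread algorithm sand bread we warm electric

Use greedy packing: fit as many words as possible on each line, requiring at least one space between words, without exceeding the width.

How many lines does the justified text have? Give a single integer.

Line 1: ['angry', 'diamond'] (min_width=13, slack=2)
Line 2: ['message', 'salty'] (min_width=13, slack=2)
Line 3: ['early', 'guitar'] (min_width=12, slack=3)
Line 4: ['bread', 'algorithm'] (min_width=15, slack=0)
Line 5: ['sand', 'bread', 'we'] (min_width=13, slack=2)
Line 6: ['warm', 'electric'] (min_width=13, slack=2)
Total lines: 6

Answer: 6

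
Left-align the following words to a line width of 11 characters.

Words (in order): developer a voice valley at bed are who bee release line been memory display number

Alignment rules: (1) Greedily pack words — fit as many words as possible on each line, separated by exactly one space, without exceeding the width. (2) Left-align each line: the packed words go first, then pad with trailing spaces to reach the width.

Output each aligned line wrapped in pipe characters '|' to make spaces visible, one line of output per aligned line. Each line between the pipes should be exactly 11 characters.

Line 1: ['developer', 'a'] (min_width=11, slack=0)
Line 2: ['voice'] (min_width=5, slack=6)
Line 3: ['valley', 'at'] (min_width=9, slack=2)
Line 4: ['bed', 'are', 'who'] (min_width=11, slack=0)
Line 5: ['bee', 'release'] (min_width=11, slack=0)
Line 6: ['line', 'been'] (min_width=9, slack=2)
Line 7: ['memory'] (min_width=6, slack=5)
Line 8: ['display'] (min_width=7, slack=4)
Line 9: ['number'] (min_width=6, slack=5)

Answer: |developer a|
|voice      |
|valley at  |
|bed are who|
|bee release|
|line been  |
|memory     |
|display    |
|number     |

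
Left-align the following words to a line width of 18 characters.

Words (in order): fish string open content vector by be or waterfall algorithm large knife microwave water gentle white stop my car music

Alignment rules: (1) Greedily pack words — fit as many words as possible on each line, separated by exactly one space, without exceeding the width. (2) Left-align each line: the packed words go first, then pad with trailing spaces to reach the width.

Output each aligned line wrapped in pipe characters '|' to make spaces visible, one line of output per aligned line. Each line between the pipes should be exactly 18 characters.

Answer: |fish string open  |
|content vector by |
|be or waterfall   |
|algorithm large   |
|knife microwave   |
|water gentle white|
|stop my car music |

Derivation:
Line 1: ['fish', 'string', 'open'] (min_width=16, slack=2)
Line 2: ['content', 'vector', 'by'] (min_width=17, slack=1)
Line 3: ['be', 'or', 'waterfall'] (min_width=15, slack=3)
Line 4: ['algorithm', 'large'] (min_width=15, slack=3)
Line 5: ['knife', 'microwave'] (min_width=15, slack=3)
Line 6: ['water', 'gentle', 'white'] (min_width=18, slack=0)
Line 7: ['stop', 'my', 'car', 'music'] (min_width=17, slack=1)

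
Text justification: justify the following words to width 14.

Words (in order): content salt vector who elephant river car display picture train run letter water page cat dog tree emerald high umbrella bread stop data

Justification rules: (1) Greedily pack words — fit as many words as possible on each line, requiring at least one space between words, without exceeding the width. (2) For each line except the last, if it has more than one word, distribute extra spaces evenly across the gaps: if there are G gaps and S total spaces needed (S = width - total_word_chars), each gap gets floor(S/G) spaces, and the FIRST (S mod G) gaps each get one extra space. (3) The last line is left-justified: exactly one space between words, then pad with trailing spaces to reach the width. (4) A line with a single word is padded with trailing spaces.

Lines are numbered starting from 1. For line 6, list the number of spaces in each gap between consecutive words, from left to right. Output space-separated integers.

Line 1: ['content', 'salt'] (min_width=12, slack=2)
Line 2: ['vector', 'who'] (min_width=10, slack=4)
Line 3: ['elephant', 'river'] (min_width=14, slack=0)
Line 4: ['car', 'display'] (min_width=11, slack=3)
Line 5: ['picture', 'train'] (min_width=13, slack=1)
Line 6: ['run', 'letter'] (min_width=10, slack=4)
Line 7: ['water', 'page', 'cat'] (min_width=14, slack=0)
Line 8: ['dog', 'tree'] (min_width=8, slack=6)
Line 9: ['emerald', 'high'] (min_width=12, slack=2)
Line 10: ['umbrella', 'bread'] (min_width=14, slack=0)
Line 11: ['stop', 'data'] (min_width=9, slack=5)

Answer: 5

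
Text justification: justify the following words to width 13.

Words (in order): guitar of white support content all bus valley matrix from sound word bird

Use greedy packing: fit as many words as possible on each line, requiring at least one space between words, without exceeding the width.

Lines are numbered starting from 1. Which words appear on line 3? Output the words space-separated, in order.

Line 1: ['guitar', 'of'] (min_width=9, slack=4)
Line 2: ['white', 'support'] (min_width=13, slack=0)
Line 3: ['content', 'all'] (min_width=11, slack=2)
Line 4: ['bus', 'valley'] (min_width=10, slack=3)
Line 5: ['matrix', 'from'] (min_width=11, slack=2)
Line 6: ['sound', 'word'] (min_width=10, slack=3)
Line 7: ['bird'] (min_width=4, slack=9)

Answer: content all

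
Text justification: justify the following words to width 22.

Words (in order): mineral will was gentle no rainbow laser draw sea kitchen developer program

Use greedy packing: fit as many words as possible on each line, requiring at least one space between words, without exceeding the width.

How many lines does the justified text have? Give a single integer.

Line 1: ['mineral', 'will', 'was'] (min_width=16, slack=6)
Line 2: ['gentle', 'no', 'rainbow'] (min_width=17, slack=5)
Line 3: ['laser', 'draw', 'sea', 'kitchen'] (min_width=22, slack=0)
Line 4: ['developer', 'program'] (min_width=17, slack=5)
Total lines: 4

Answer: 4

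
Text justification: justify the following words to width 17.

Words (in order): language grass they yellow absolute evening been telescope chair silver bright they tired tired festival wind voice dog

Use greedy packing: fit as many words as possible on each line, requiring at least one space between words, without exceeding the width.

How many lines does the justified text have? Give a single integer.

Answer: 8

Derivation:
Line 1: ['language', 'grass'] (min_width=14, slack=3)
Line 2: ['they', 'yellow'] (min_width=11, slack=6)
Line 3: ['absolute', 'evening'] (min_width=16, slack=1)
Line 4: ['been', 'telescope'] (min_width=14, slack=3)
Line 5: ['chair', 'silver'] (min_width=12, slack=5)
Line 6: ['bright', 'they', 'tired'] (min_width=17, slack=0)
Line 7: ['tired', 'festival'] (min_width=14, slack=3)
Line 8: ['wind', 'voice', 'dog'] (min_width=14, slack=3)
Total lines: 8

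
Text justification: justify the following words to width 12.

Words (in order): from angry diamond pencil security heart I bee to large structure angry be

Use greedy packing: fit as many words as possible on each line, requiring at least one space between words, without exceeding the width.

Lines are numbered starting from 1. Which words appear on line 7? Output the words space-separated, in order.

Answer: structure

Derivation:
Line 1: ['from', 'angry'] (min_width=10, slack=2)
Line 2: ['diamond'] (min_width=7, slack=5)
Line 3: ['pencil'] (min_width=6, slack=6)
Line 4: ['security'] (min_width=8, slack=4)
Line 5: ['heart', 'I', 'bee'] (min_width=11, slack=1)
Line 6: ['to', 'large'] (min_width=8, slack=4)
Line 7: ['structure'] (min_width=9, slack=3)
Line 8: ['angry', 'be'] (min_width=8, slack=4)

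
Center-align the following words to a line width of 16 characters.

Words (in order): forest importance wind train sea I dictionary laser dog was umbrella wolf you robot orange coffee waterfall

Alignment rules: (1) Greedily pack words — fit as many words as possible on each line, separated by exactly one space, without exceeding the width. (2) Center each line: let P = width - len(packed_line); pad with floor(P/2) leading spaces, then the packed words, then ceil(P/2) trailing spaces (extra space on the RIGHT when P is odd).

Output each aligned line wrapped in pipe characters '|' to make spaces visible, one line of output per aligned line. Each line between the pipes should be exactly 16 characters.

Line 1: ['forest'] (min_width=6, slack=10)
Line 2: ['importance', 'wind'] (min_width=15, slack=1)
Line 3: ['train', 'sea', 'I'] (min_width=11, slack=5)
Line 4: ['dictionary', 'laser'] (min_width=16, slack=0)
Line 5: ['dog', 'was', 'umbrella'] (min_width=16, slack=0)
Line 6: ['wolf', 'you', 'robot'] (min_width=14, slack=2)
Line 7: ['orange', 'coffee'] (min_width=13, slack=3)
Line 8: ['waterfall'] (min_width=9, slack=7)

Answer: |     forest     |
|importance wind |
|  train sea I   |
|dictionary laser|
|dog was umbrella|
| wolf you robot |
| orange coffee  |
|   waterfall    |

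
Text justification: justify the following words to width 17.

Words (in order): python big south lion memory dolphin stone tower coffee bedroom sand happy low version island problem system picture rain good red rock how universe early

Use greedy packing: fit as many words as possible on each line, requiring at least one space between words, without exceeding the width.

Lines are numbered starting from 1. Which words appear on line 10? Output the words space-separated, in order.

Answer: rock how universe

Derivation:
Line 1: ['python', 'big', 'south'] (min_width=16, slack=1)
Line 2: ['lion', 'memory'] (min_width=11, slack=6)
Line 3: ['dolphin', 'stone'] (min_width=13, slack=4)
Line 4: ['tower', 'coffee'] (min_width=12, slack=5)
Line 5: ['bedroom', 'sand'] (min_width=12, slack=5)
Line 6: ['happy', 'low', 'version'] (min_width=17, slack=0)
Line 7: ['island', 'problem'] (min_width=14, slack=3)
Line 8: ['system', 'picture'] (min_width=14, slack=3)
Line 9: ['rain', 'good', 'red'] (min_width=13, slack=4)
Line 10: ['rock', 'how', 'universe'] (min_width=17, slack=0)
Line 11: ['early'] (min_width=5, slack=12)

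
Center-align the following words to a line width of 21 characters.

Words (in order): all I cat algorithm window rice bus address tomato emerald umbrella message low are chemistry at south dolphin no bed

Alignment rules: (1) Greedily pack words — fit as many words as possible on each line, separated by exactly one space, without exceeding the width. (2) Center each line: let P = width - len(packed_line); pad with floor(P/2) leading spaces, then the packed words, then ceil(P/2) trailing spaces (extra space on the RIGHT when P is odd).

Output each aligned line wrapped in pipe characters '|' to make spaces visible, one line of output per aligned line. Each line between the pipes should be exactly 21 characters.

Answer: | all I cat algorithm |
|   window rice bus   |
|   address tomato    |
|  emerald umbrella   |
|   message low are   |
| chemistry at south  |
|   dolphin no bed    |

Derivation:
Line 1: ['all', 'I', 'cat', 'algorithm'] (min_width=19, slack=2)
Line 2: ['window', 'rice', 'bus'] (min_width=15, slack=6)
Line 3: ['address', 'tomato'] (min_width=14, slack=7)
Line 4: ['emerald', 'umbrella'] (min_width=16, slack=5)
Line 5: ['message', 'low', 'are'] (min_width=15, slack=6)
Line 6: ['chemistry', 'at', 'south'] (min_width=18, slack=3)
Line 7: ['dolphin', 'no', 'bed'] (min_width=14, slack=7)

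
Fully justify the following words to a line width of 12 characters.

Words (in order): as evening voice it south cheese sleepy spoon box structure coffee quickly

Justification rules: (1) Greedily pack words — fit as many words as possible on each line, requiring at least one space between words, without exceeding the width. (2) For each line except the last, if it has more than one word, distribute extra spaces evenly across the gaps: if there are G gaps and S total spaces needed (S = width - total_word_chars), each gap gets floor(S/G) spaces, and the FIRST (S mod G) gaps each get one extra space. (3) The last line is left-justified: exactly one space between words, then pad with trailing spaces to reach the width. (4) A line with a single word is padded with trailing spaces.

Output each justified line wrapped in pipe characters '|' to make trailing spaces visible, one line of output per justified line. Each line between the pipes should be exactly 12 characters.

Answer: |as   evening|
|voice     it|
|south cheese|
|sleepy spoon|
|box         |
|structure   |
|coffee      |
|quickly     |

Derivation:
Line 1: ['as', 'evening'] (min_width=10, slack=2)
Line 2: ['voice', 'it'] (min_width=8, slack=4)
Line 3: ['south', 'cheese'] (min_width=12, slack=0)
Line 4: ['sleepy', 'spoon'] (min_width=12, slack=0)
Line 5: ['box'] (min_width=3, slack=9)
Line 6: ['structure'] (min_width=9, slack=3)
Line 7: ['coffee'] (min_width=6, slack=6)
Line 8: ['quickly'] (min_width=7, slack=5)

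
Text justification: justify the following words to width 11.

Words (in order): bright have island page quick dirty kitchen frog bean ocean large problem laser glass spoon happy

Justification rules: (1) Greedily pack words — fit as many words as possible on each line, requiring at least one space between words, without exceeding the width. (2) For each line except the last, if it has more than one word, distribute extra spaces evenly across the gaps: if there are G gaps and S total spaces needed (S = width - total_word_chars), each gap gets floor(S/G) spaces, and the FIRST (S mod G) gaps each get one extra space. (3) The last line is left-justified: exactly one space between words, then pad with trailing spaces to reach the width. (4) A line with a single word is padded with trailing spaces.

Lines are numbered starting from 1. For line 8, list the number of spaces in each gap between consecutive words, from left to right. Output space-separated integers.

Line 1: ['bright', 'have'] (min_width=11, slack=0)
Line 2: ['island', 'page'] (min_width=11, slack=0)
Line 3: ['quick', 'dirty'] (min_width=11, slack=0)
Line 4: ['kitchen'] (min_width=7, slack=4)
Line 5: ['frog', 'bean'] (min_width=9, slack=2)
Line 6: ['ocean', 'large'] (min_width=11, slack=0)
Line 7: ['problem'] (min_width=7, slack=4)
Line 8: ['laser', 'glass'] (min_width=11, slack=0)
Line 9: ['spoon', 'happy'] (min_width=11, slack=0)

Answer: 1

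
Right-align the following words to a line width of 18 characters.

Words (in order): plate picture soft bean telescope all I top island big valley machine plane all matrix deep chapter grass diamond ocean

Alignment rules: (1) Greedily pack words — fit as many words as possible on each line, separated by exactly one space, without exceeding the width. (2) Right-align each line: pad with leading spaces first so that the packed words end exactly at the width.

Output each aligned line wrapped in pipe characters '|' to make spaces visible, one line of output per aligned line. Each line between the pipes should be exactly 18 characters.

Line 1: ['plate', 'picture', 'soft'] (min_width=18, slack=0)
Line 2: ['bean', 'telescope', 'all'] (min_width=18, slack=0)
Line 3: ['I', 'top', 'island', 'big'] (min_width=16, slack=2)
Line 4: ['valley', 'machine'] (min_width=14, slack=4)
Line 5: ['plane', 'all', 'matrix'] (min_width=16, slack=2)
Line 6: ['deep', 'chapter', 'grass'] (min_width=18, slack=0)
Line 7: ['diamond', 'ocean'] (min_width=13, slack=5)

Answer: |plate picture soft|
|bean telescope all|
|  I top island big|
|    valley machine|
|  plane all matrix|
|deep chapter grass|
|     diamond ocean|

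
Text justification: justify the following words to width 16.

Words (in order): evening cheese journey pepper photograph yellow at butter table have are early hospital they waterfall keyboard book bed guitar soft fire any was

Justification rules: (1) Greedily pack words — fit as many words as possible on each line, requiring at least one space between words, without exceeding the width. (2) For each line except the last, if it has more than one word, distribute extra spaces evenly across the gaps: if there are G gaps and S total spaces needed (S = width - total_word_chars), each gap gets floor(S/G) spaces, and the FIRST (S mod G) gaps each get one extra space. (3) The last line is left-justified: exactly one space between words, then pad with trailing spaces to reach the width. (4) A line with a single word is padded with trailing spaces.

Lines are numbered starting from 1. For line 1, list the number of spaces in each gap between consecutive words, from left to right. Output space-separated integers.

Line 1: ['evening', 'cheese'] (min_width=14, slack=2)
Line 2: ['journey', 'pepper'] (min_width=14, slack=2)
Line 3: ['photograph'] (min_width=10, slack=6)
Line 4: ['yellow', 'at', 'butter'] (min_width=16, slack=0)
Line 5: ['table', 'have', 'are'] (min_width=14, slack=2)
Line 6: ['early', 'hospital'] (min_width=14, slack=2)
Line 7: ['they', 'waterfall'] (min_width=14, slack=2)
Line 8: ['keyboard', 'book'] (min_width=13, slack=3)
Line 9: ['bed', 'guitar', 'soft'] (min_width=15, slack=1)
Line 10: ['fire', 'any', 'was'] (min_width=12, slack=4)

Answer: 3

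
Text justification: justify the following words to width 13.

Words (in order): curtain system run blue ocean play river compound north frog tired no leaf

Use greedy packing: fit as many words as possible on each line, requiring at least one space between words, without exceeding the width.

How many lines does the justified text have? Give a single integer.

Line 1: ['curtain'] (min_width=7, slack=6)
Line 2: ['system', 'run'] (min_width=10, slack=3)
Line 3: ['blue', 'ocean'] (min_width=10, slack=3)
Line 4: ['play', 'river'] (min_width=10, slack=3)
Line 5: ['compound'] (min_width=8, slack=5)
Line 6: ['north', 'frog'] (min_width=10, slack=3)
Line 7: ['tired', 'no', 'leaf'] (min_width=13, slack=0)
Total lines: 7

Answer: 7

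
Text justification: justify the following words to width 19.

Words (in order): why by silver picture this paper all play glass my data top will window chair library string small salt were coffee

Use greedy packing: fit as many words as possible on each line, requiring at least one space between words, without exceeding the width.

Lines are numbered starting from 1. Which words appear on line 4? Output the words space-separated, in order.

Answer: data top will

Derivation:
Line 1: ['why', 'by', 'silver'] (min_width=13, slack=6)
Line 2: ['picture', 'this', 'paper'] (min_width=18, slack=1)
Line 3: ['all', 'play', 'glass', 'my'] (min_width=17, slack=2)
Line 4: ['data', 'top', 'will'] (min_width=13, slack=6)
Line 5: ['window', 'chair'] (min_width=12, slack=7)
Line 6: ['library', 'string'] (min_width=14, slack=5)
Line 7: ['small', 'salt', 'were'] (min_width=15, slack=4)
Line 8: ['coffee'] (min_width=6, slack=13)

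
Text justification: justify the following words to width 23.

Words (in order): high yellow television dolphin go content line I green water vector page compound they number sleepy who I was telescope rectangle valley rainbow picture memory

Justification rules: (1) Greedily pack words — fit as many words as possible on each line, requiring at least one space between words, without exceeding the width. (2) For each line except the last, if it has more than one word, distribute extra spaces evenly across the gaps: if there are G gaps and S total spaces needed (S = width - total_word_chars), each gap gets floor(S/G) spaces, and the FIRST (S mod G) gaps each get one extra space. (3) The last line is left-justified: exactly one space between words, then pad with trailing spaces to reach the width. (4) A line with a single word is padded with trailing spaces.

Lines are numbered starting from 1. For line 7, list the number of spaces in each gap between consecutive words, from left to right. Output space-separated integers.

Answer: 2 1

Derivation:
Line 1: ['high', 'yellow', 'television'] (min_width=22, slack=1)
Line 2: ['dolphin', 'go', 'content', 'line'] (min_width=23, slack=0)
Line 3: ['I', 'green', 'water', 'vector'] (min_width=20, slack=3)
Line 4: ['page', 'compound', 'they'] (min_width=18, slack=5)
Line 5: ['number', 'sleepy', 'who', 'I', 'was'] (min_width=23, slack=0)
Line 6: ['telescope', 'rectangle'] (min_width=19, slack=4)
Line 7: ['valley', 'rainbow', 'picture'] (min_width=22, slack=1)
Line 8: ['memory'] (min_width=6, slack=17)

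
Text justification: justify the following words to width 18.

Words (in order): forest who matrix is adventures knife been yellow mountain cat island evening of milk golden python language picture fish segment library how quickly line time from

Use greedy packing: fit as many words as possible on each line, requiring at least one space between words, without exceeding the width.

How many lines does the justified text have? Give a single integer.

Answer: 11

Derivation:
Line 1: ['forest', 'who', 'matrix'] (min_width=17, slack=1)
Line 2: ['is', 'adventures'] (min_width=13, slack=5)
Line 3: ['knife', 'been', 'yellow'] (min_width=17, slack=1)
Line 4: ['mountain', 'cat'] (min_width=12, slack=6)
Line 5: ['island', 'evening', 'of'] (min_width=17, slack=1)
Line 6: ['milk', 'golden', 'python'] (min_width=18, slack=0)
Line 7: ['language', 'picture'] (min_width=16, slack=2)
Line 8: ['fish', 'segment'] (min_width=12, slack=6)
Line 9: ['library', 'how'] (min_width=11, slack=7)
Line 10: ['quickly', 'line', 'time'] (min_width=17, slack=1)
Line 11: ['from'] (min_width=4, slack=14)
Total lines: 11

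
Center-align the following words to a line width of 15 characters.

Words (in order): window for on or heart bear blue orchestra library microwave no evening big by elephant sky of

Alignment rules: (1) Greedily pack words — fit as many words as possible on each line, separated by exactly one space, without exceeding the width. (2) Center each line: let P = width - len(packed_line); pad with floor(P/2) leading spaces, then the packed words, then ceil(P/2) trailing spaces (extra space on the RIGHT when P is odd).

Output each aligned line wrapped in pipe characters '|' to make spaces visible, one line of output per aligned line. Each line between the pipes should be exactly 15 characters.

Answer: | window for on |
| or heart bear |
|blue orchestra |
|    library    |
| microwave no  |
|evening big by |
|elephant sky of|

Derivation:
Line 1: ['window', 'for', 'on'] (min_width=13, slack=2)
Line 2: ['or', 'heart', 'bear'] (min_width=13, slack=2)
Line 3: ['blue', 'orchestra'] (min_width=14, slack=1)
Line 4: ['library'] (min_width=7, slack=8)
Line 5: ['microwave', 'no'] (min_width=12, slack=3)
Line 6: ['evening', 'big', 'by'] (min_width=14, slack=1)
Line 7: ['elephant', 'sky', 'of'] (min_width=15, slack=0)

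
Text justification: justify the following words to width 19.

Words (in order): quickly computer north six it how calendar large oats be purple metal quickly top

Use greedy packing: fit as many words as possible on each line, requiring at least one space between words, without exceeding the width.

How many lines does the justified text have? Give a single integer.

Answer: 5

Derivation:
Line 1: ['quickly', 'computer'] (min_width=16, slack=3)
Line 2: ['north', 'six', 'it', 'how'] (min_width=16, slack=3)
Line 3: ['calendar', 'large', 'oats'] (min_width=19, slack=0)
Line 4: ['be', 'purple', 'metal'] (min_width=15, slack=4)
Line 5: ['quickly', 'top'] (min_width=11, slack=8)
Total lines: 5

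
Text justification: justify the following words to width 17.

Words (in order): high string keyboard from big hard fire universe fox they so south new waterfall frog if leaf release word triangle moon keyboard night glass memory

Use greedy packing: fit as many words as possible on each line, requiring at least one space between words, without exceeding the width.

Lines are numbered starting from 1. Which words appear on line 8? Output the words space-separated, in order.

Line 1: ['high', 'string'] (min_width=11, slack=6)
Line 2: ['keyboard', 'from', 'big'] (min_width=17, slack=0)
Line 3: ['hard', 'fire'] (min_width=9, slack=8)
Line 4: ['universe', 'fox', 'they'] (min_width=17, slack=0)
Line 5: ['so', 'south', 'new'] (min_width=12, slack=5)
Line 6: ['waterfall', 'frog', 'if'] (min_width=17, slack=0)
Line 7: ['leaf', 'release', 'word'] (min_width=17, slack=0)
Line 8: ['triangle', 'moon'] (min_width=13, slack=4)
Line 9: ['keyboard', 'night'] (min_width=14, slack=3)
Line 10: ['glass', 'memory'] (min_width=12, slack=5)

Answer: triangle moon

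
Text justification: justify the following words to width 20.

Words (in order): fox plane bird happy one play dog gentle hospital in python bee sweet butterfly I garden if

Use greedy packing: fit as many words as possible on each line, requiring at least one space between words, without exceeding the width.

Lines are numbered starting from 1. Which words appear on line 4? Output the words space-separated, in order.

Line 1: ['fox', 'plane', 'bird', 'happy'] (min_width=20, slack=0)
Line 2: ['one', 'play', 'dog', 'gentle'] (min_width=19, slack=1)
Line 3: ['hospital', 'in', 'python'] (min_width=18, slack=2)
Line 4: ['bee', 'sweet', 'butterfly'] (min_width=19, slack=1)
Line 5: ['I', 'garden', 'if'] (min_width=11, slack=9)

Answer: bee sweet butterfly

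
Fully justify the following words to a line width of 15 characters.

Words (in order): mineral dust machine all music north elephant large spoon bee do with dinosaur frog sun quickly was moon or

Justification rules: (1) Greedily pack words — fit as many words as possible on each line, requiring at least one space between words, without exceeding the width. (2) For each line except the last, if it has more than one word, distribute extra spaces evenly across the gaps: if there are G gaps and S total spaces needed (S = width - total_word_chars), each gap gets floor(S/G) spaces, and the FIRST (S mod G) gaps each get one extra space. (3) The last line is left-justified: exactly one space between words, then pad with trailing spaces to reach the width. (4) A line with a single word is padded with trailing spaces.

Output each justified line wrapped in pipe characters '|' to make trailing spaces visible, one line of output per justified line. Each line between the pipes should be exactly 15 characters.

Line 1: ['mineral', 'dust'] (min_width=12, slack=3)
Line 2: ['machine', 'all'] (min_width=11, slack=4)
Line 3: ['music', 'north'] (min_width=11, slack=4)
Line 4: ['elephant', 'large'] (min_width=14, slack=1)
Line 5: ['spoon', 'bee', 'do'] (min_width=12, slack=3)
Line 6: ['with', 'dinosaur'] (min_width=13, slack=2)
Line 7: ['frog', 'sun'] (min_width=8, slack=7)
Line 8: ['quickly', 'was'] (min_width=11, slack=4)
Line 9: ['moon', 'or'] (min_width=7, slack=8)

Answer: |mineral    dust|
|machine     all|
|music     north|
|elephant  large|
|spoon   bee  do|
|with   dinosaur|
|frog        sun|
|quickly     was|
|moon or        |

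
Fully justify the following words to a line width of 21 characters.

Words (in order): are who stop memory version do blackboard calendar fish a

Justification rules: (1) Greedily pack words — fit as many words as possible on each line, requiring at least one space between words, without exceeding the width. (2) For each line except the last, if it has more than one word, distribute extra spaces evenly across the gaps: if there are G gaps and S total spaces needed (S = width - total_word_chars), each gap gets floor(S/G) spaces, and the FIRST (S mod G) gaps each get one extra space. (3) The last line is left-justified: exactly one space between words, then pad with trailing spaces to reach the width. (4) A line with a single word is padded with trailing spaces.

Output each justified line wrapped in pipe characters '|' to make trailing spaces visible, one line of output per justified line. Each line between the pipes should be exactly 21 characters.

Line 1: ['are', 'who', 'stop', 'memory'] (min_width=19, slack=2)
Line 2: ['version', 'do', 'blackboard'] (min_width=21, slack=0)
Line 3: ['calendar', 'fish', 'a'] (min_width=15, slack=6)

Answer: |are  who  stop memory|
|version do blackboard|
|calendar fish a      |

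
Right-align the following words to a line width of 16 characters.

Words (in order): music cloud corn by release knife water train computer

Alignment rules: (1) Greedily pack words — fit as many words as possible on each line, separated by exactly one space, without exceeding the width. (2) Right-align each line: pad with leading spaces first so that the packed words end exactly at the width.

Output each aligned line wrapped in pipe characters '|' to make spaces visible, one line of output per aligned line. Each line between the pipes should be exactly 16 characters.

Answer: |music cloud corn|
|by release knife|
|     water train|
|        computer|

Derivation:
Line 1: ['music', 'cloud', 'corn'] (min_width=16, slack=0)
Line 2: ['by', 'release', 'knife'] (min_width=16, slack=0)
Line 3: ['water', 'train'] (min_width=11, slack=5)
Line 4: ['computer'] (min_width=8, slack=8)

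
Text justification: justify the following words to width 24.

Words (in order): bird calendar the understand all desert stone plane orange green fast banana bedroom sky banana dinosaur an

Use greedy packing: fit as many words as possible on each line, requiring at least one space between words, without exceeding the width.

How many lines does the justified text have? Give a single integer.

Answer: 5

Derivation:
Line 1: ['bird', 'calendar', 'the'] (min_width=17, slack=7)
Line 2: ['understand', 'all', 'desert'] (min_width=21, slack=3)
Line 3: ['stone', 'plane', 'orange', 'green'] (min_width=24, slack=0)
Line 4: ['fast', 'banana', 'bedroom', 'sky'] (min_width=23, slack=1)
Line 5: ['banana', 'dinosaur', 'an'] (min_width=18, slack=6)
Total lines: 5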